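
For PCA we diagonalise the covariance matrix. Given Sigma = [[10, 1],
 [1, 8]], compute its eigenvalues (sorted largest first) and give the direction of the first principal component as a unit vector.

Step 1 — characteristic polynomial of 2×2 Sigma:
  det(Sigma - λI) = λ² - trace · λ + det = 0.
  trace = 10 + 8 = 18, det = 10·8 - (1)² = 79.
Step 2 — discriminant:
  Δ = trace² - 4·det = 324 - 316 = 8.
Step 3 — eigenvalues:
  λ = (trace ± √Δ)/2 = (18 ± 2.8284)/2,
  λ_1 = 10.4142,  λ_2 = 7.5858.

Step 4 — unit eigenvector for λ_1: solve (Sigma - λ_1 I)v = 0. First row:
  (10 - 10.4142)·v_x + (1)·v_y = 0, i.e. (-0.4142)·v_x + (1)·v_y = 0,
  so v ∝ (b, λ_1 - a) = (1, 0.4142) = u.
  ||u|| = √((1)² + (0.4142)²) = √(1.1716) ≈ 1.0824,
  v_1 = u/||u|| ≈ (0.9239, 0.3827) (||v_1|| = 1).

λ_1 = 10.4142,  λ_2 = 7.5858;  v_1 ≈ (0.9239, 0.3827)


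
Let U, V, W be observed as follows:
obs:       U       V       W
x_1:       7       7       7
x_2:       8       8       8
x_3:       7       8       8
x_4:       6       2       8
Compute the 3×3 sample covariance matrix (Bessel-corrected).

Step 1 — column means:
  mean(U) = (7 + 8 + 7 + 6) / 4 = 28/4 = 7
  mean(V) = (7 + 8 + 8 + 2) / 4 = 25/4 = 6.25
  mean(W) = (7 + 8 + 8 + 8) / 4 = 31/4 = 7.75

Step 2 — sample covariance S[i,j] = (1/(n-1)) · Σ_k (x_{k,i} - mean_i) · (x_{k,j} - mean_j), with n-1 = 3.
  S[U,U] = ((0)·(0) + (1)·(1) + (0)·(0) + (-1)·(-1)) / 3 = 2/3 = 0.6667
  S[U,V] = ((0)·(0.75) + (1)·(1.75) + (0)·(1.75) + (-1)·(-4.25)) / 3 = 6/3 = 2
  S[U,W] = ((0)·(-0.75) + (1)·(0.25) + (0)·(0.25) + (-1)·(0.25)) / 3 = 0/3 = 0
  S[V,V] = ((0.75)·(0.75) + (1.75)·(1.75) + (1.75)·(1.75) + (-4.25)·(-4.25)) / 3 = 24.75/3 = 8.25
  S[V,W] = ((0.75)·(-0.75) + (1.75)·(0.25) + (1.75)·(0.25) + (-4.25)·(0.25)) / 3 = -0.75/3 = -0.25
  S[W,W] = ((-0.75)·(-0.75) + (0.25)·(0.25) + (0.25)·(0.25) + (0.25)·(0.25)) / 3 = 0.75/3 = 0.25

S is symmetric (S[j,i] = S[i,j]). Assembling:

S = [[0.6667, 2, 0],
 [2, 8.25, -0.25],
 [0, -0.25, 0.25]]


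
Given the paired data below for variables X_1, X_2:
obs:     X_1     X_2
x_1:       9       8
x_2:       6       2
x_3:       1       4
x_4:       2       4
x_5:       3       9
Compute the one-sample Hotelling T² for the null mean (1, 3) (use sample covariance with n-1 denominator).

Step 1 — sample mean vector:
  mean(X_1) = (9 + 6 + 1 + 2 + 3) / 5 = 21/5 = 4.2
  mean(X_2) = (8 + 2 + 4 + 4 + 9) / 5 = 27/5 = 5.4
  x̄ = (4.2, 5.4),  deviation x̄ - mu_0 = (4.2, 5.4) - (1, 3) = (3.2, 2.4).

Step 2 — sample covariance matrix, S[i,j] = (1/(n-1)) · Σ_k (x_{k,i} - mean_i) · (x_{k,j} - mean_j), divisor n-1 = 4:
  S[X_1,X_1] = ((4.8)·(4.8) + (1.8)·(1.8) + (-3.2)·(-3.2) + (-2.2)·(-2.2) + (-1.2)·(-1.2)) / 4 = 42.8/4 = 10.7
  S[X_1,X_2] = ((4.8)·(2.6) + (1.8)·(-3.4) + (-3.2)·(-1.4) + (-2.2)·(-1.4) + (-1.2)·(3.6)) / 4 = 9.6/4 = 2.4
  S[X_2,X_2] = ((2.6)·(2.6) + (-3.4)·(-3.4) + (-1.4)·(-1.4) + (-1.4)·(-1.4) + (3.6)·(3.6)) / 4 = 35.2/4 = 8.8
  S = [[10.7, 2.4],
 [2.4, 8.8]].

Step 3 — invert S. det(S) = 10.7·8.8 - (2.4)² = 88.4.
  S^{-1} = (1/det) · [[d, -b], [-b, a]] = [[0.0995, -0.0271],
 [-0.0271, 0.121]].

Step 4 — quadratic form (x̄ - mu_0)^T · S^{-1} · (x̄ - mu_0):
  S^{-1} · (x̄ - mu_0) = (0.2534, 0.2036),
  (x̄ - mu_0)^T · [...] = (3.2)·(0.2534) + (2.4)·(0.2036) = 1.2995.

Step 5 — scale by n: T² = 5 · 1.2995 = 6.4977.

T² ≈ 6.4977


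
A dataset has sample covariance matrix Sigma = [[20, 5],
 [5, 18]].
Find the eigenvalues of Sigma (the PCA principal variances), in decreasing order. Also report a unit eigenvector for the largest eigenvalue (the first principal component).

Step 1 — characteristic polynomial of 2×2 Sigma:
  det(Sigma - λI) = λ² - trace · λ + det = 0.
  trace = 20 + 18 = 38, det = 20·18 - (5)² = 335.
Step 2 — discriminant:
  Δ = trace² - 4·det = 1444 - 1340 = 104.
Step 3 — eigenvalues:
  λ = (trace ± √Δ)/2 = (38 ± 10.198)/2,
  λ_1 = 24.099,  λ_2 = 13.901.

Step 4 — unit eigenvector for λ_1: solve (Sigma - λ_1 I)v = 0. First row:
  (20 - 24.099)·v_x + (5)·v_y = 0, i.e. (-4.099)·v_x + (5)·v_y = 0,
  so v ∝ (b, λ_1 - a) = (5, 4.099) = u.
  ||u|| = √((5)² + (4.099)²) = √(41.802) ≈ 6.4654,
  v_1 = u/||u|| ≈ (0.7733, 0.634) (||v_1|| = 1).

λ_1 = 24.099,  λ_2 = 13.901;  v_1 ≈ (0.7733, 0.634)


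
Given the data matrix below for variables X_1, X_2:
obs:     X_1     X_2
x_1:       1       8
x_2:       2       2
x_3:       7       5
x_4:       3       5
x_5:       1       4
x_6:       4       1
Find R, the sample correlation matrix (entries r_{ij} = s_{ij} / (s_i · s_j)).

Step 1 — column means:
  mean(X_1) = (1 + 2 + 7 + 3 + 1 + 4) / 6 = 18/6 = 3
  mean(X_2) = (8 + 2 + 5 + 5 + 4 + 1) / 6 = 25/6 = 4.1667

Step 2 — sample variances and covariances s[i,j] = (1/(n-1)) · Σ_k (x_{k,i} - mean_i) · (x_{k,j} - mean_j), with n-1 = 5:
  s[X_1,X_1] = ((-2)·(-2) + (-1)·(-1) + (4)·(4) + (0)·(0) + (-2)·(-2) + (1)·(1)) / 5 = 26/5 = 5.2
  s[X_1,X_2] = ((-2)·(3.8333) + (-1)·(-2.1667) + (4)·(0.8333) + (0)·(0.8333) + (-2)·(-0.1667) + (1)·(-3.1667)) / 5 = -5/5 = -1
  s[X_2,X_2] = ((3.8333)·(3.8333) + (-2.1667)·(-2.1667) + (0.8333)·(0.8333) + (0.8333)·(0.8333) + (-0.1667)·(-0.1667) + (-3.1667)·(-3.1667)) / 5 = 30.8333/5 = 6.1667
  Sample standard deviations s_i = √(s[i,i]):
  s(X_1) = √(5.2) = 2.2804
  s(X_2) = √(6.1667) = 2.4833

Step 3 — r_{ij} = s_{ij} / (s_i · s_j):
  r[X_1,X_1] = 1 (diagonal).
  r[X_1,X_2] = -1 / (2.2804 · 2.4833) = -1 / 5.6627 = -0.1766
  r[X_2,X_2] = 1 (diagonal).

R is symmetric with unit diagonal. Assembling:

R = [[1, -0.1766],
 [-0.1766, 1]]


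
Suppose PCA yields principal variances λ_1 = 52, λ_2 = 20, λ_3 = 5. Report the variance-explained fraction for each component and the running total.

Step 1 — total variance = trace(Sigma) = Σ λ_i = 52 + 20 + 5 = 77.

Step 2 — fraction explained by component i = λ_i / Σ λ:
  PC1: 52/77 = 0.6753
  PC2: 20/77 = 0.2597
  PC3: 5/77 = 0.0649

Step 3 — cumulative fraction after k components = (λ_1 + ... + λ_k) / Σ λ:
  k = 1: 52/77 = 0.6753
  k = 2: (52 + 20)/77 = 72/77 = 0.9351
  k = 3: (52 + 20 + 5)/77 = 77/77 = 1

Summary (fraction, with percent):

explained: PC1 0.6753 (67.53%), PC2 0.2597 (25.97%), PC3 0.0649 (6.49%);  cumulative: 0.6753, 0.9351, 1


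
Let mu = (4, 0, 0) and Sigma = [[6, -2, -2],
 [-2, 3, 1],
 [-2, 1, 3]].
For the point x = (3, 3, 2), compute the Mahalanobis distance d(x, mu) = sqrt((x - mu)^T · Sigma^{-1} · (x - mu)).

Step 1 — centre the observation: (x - mu) = (-1, 3, 2).

Step 2 — invert Sigma (cofactor / det for 3×3, or solve directly):
  Sigma^{-1} = [[0.25, 0.125, 0.125],
 [0.125, 0.4375, -0.0625],
 [0.125, -0.0625, 0.4375]].

Step 3 — form the quadratic (x - mu)^T · Sigma^{-1} · (x - mu):
  Sigma^{-1} · (x - mu) = (0.375, 1.0625, 0.5625).
  (x - mu)^T · [Sigma^{-1} · (x - mu)] = (-1)·(0.375) + (3)·(1.0625) + (2)·(0.5625) = 3.9375.

Step 4 — take square root: d = √(3.9375) ≈ 1.9843.

d(x, mu) = √(3.9375) ≈ 1.9843


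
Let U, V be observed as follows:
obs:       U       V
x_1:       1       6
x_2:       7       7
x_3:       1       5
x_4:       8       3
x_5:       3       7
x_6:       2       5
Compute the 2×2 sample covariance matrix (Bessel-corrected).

Step 1 — column means:
  mean(U) = (1 + 7 + 1 + 8 + 3 + 2) / 6 = 22/6 = 3.6667
  mean(V) = (6 + 7 + 5 + 3 + 7 + 5) / 6 = 33/6 = 5.5

Step 2 — sample covariance S[i,j] = (1/(n-1)) · Σ_k (x_{k,i} - mean_i) · (x_{k,j} - mean_j), with n-1 = 5.
  S[U,U] = ((-2.6667)·(-2.6667) + (3.3333)·(3.3333) + (-2.6667)·(-2.6667) + (4.3333)·(4.3333) + (-0.6667)·(-0.6667) + (-1.6667)·(-1.6667)) / 5 = 47.3333/5 = 9.4667
  S[U,V] = ((-2.6667)·(0.5) + (3.3333)·(1.5) + (-2.6667)·(-0.5) + (4.3333)·(-2.5) + (-0.6667)·(1.5) + (-1.6667)·(-0.5)) / 5 = -6/5 = -1.2
  S[V,V] = ((0.5)·(0.5) + (1.5)·(1.5) + (-0.5)·(-0.5) + (-2.5)·(-2.5) + (1.5)·(1.5) + (-0.5)·(-0.5)) / 5 = 11.5/5 = 2.3

S is symmetric (S[j,i] = S[i,j]). Assembling:

S = [[9.4667, -1.2],
 [-1.2, 2.3]]


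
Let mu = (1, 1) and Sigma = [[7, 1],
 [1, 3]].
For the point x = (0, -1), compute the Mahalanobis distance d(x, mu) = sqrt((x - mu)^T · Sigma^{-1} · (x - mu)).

Step 1 — centre the observation: (x - mu) = (-1, -2).

Step 2 — invert Sigma. det(Sigma) = 7·3 - (1)² = 20.
  Sigma^{-1} = (1/det) · [[d, -b], [-b, a]] = [[0.15, -0.05],
 [-0.05, 0.35]].

Step 3 — form the quadratic (x - mu)^T · Sigma^{-1} · (x - mu):
  Sigma^{-1} · (x - mu) = (-0.05, -0.65).
  (x - mu)^T · [Sigma^{-1} · (x - mu)] = (-1)·(-0.05) + (-2)·(-0.65) = 1.35.

Step 4 — take square root: d = √(1.35) ≈ 1.1619.

d(x, mu) = √(1.35) ≈ 1.1619


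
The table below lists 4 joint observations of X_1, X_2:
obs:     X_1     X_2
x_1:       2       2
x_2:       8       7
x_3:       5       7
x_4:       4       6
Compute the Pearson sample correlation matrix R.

Step 1 — column means:
  mean(X_1) = (2 + 8 + 5 + 4) / 4 = 19/4 = 4.75
  mean(X_2) = (2 + 7 + 7 + 6) / 4 = 22/4 = 5.5

Step 2 — sample variances and covariances s[i,j] = (1/(n-1)) · Σ_k (x_{k,i} - mean_i) · (x_{k,j} - mean_j), with n-1 = 3:
  s[X_1,X_1] = ((-2.75)·(-2.75) + (3.25)·(3.25) + (0.25)·(0.25) + (-0.75)·(-0.75)) / 3 = 18.75/3 = 6.25
  s[X_1,X_2] = ((-2.75)·(-3.5) + (3.25)·(1.5) + (0.25)·(1.5) + (-0.75)·(0.5)) / 3 = 14.5/3 = 4.8333
  s[X_2,X_2] = ((-3.5)·(-3.5) + (1.5)·(1.5) + (1.5)·(1.5) + (0.5)·(0.5)) / 3 = 17/3 = 5.6667
  Sample standard deviations s_i = √(s[i,i]):
  s(X_1) = √(6.25) = 2.5
  s(X_2) = √(5.6667) = 2.3805

Step 3 — r_{ij} = s_{ij} / (s_i · s_j):
  r[X_1,X_1] = 1 (diagonal).
  r[X_1,X_2] = 4.8333 / (2.5 · 2.3805) = 4.8333 / 5.9512 = 0.8122
  r[X_2,X_2] = 1 (diagonal).

R is symmetric with unit diagonal. Assembling:

R = [[1, 0.8122],
 [0.8122, 1]]


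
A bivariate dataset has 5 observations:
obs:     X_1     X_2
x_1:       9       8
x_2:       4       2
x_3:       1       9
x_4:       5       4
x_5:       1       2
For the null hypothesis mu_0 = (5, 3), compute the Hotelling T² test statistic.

Step 1 — sample mean vector:
  mean(X_1) = (9 + 4 + 1 + 5 + 1) / 5 = 20/5 = 4
  mean(X_2) = (8 + 2 + 9 + 4 + 2) / 5 = 25/5 = 5
  x̄ = (4, 5),  deviation x̄ - mu_0 = (4, 5) - (5, 3) = (-1, 2).

Step 2 — sample covariance matrix, S[i,j] = (1/(n-1)) · Σ_k (x_{k,i} - mean_i) · (x_{k,j} - mean_j), divisor n-1 = 4:
  S[X_1,X_1] = ((5)·(5) + (0)·(0) + (-3)·(-3) + (1)·(1) + (-3)·(-3)) / 4 = 44/4 = 11
  S[X_1,X_2] = ((5)·(3) + (0)·(-3) + (-3)·(4) + (1)·(-1) + (-3)·(-3)) / 4 = 11/4 = 2.75
  S[X_2,X_2] = ((3)·(3) + (-3)·(-3) + (4)·(4) + (-1)·(-1) + (-3)·(-3)) / 4 = 44/4 = 11
  S = [[11, 2.75],
 [2.75, 11]].

Step 3 — invert S. det(S) = 11·11 - (2.75)² = 113.4375.
  S^{-1} = (1/det) · [[d, -b], [-b, a]] = [[0.097, -0.0242],
 [-0.0242, 0.097]].

Step 4 — quadratic form (x̄ - mu_0)^T · S^{-1} · (x̄ - mu_0):
  S^{-1} · (x̄ - mu_0) = (-0.1455, 0.2182),
  (x̄ - mu_0)^T · [...] = (-1)·(-0.1455) + (2)·(0.2182) = 0.5818.

Step 5 — scale by n: T² = 5 · 0.5818 = 2.9091.

T² ≈ 2.9091


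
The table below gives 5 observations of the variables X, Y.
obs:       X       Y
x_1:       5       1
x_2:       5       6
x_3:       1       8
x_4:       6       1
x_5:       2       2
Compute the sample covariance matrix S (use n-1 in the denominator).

Step 1 — column means:
  mean(X) = (5 + 5 + 1 + 6 + 2) / 5 = 19/5 = 3.8
  mean(Y) = (1 + 6 + 8 + 1 + 2) / 5 = 18/5 = 3.6

Step 2 — sample covariance S[i,j] = (1/(n-1)) · Σ_k (x_{k,i} - mean_i) · (x_{k,j} - mean_j), with n-1 = 4.
  S[X,X] = ((1.2)·(1.2) + (1.2)·(1.2) + (-2.8)·(-2.8) + (2.2)·(2.2) + (-1.8)·(-1.8)) / 4 = 18.8/4 = 4.7
  S[X,Y] = ((1.2)·(-2.6) + (1.2)·(2.4) + (-2.8)·(4.4) + (2.2)·(-2.6) + (-1.8)·(-1.6)) / 4 = -15.4/4 = -3.85
  S[Y,Y] = ((-2.6)·(-2.6) + (2.4)·(2.4) + (4.4)·(4.4) + (-2.6)·(-2.6) + (-1.6)·(-1.6)) / 4 = 41.2/4 = 10.3

S is symmetric (S[j,i] = S[i,j]). Assembling:

S = [[4.7, -3.85],
 [-3.85, 10.3]]


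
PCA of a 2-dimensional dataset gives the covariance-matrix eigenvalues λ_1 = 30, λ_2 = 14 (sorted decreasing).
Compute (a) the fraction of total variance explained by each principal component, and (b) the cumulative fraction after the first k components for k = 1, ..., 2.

Step 1 — total variance = trace(Sigma) = Σ λ_i = 30 + 14 = 44.

Step 2 — fraction explained by component i = λ_i / Σ λ:
  PC1: 30/44 = 0.6818
  PC2: 14/44 = 0.3182

Step 3 — cumulative fraction after k components = (λ_1 + ... + λ_k) / Σ λ:
  k = 1: 30/44 = 0.6818
  k = 2: (30 + 14)/44 = 44/44 = 1

Summary (fraction, with percent):

explained: PC1 0.6818 (68.18%), PC2 0.3182 (31.82%);  cumulative: 0.6818, 1


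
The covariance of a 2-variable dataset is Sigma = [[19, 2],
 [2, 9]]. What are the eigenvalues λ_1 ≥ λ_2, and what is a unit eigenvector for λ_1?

Step 1 — characteristic polynomial of 2×2 Sigma:
  det(Sigma - λI) = λ² - trace · λ + det = 0.
  trace = 19 + 9 = 28, det = 19·9 - (2)² = 167.
Step 2 — discriminant:
  Δ = trace² - 4·det = 784 - 668 = 116.
Step 3 — eigenvalues:
  λ = (trace ± √Δ)/2 = (28 ± 10.7703)/2,
  λ_1 = 19.3852,  λ_2 = 8.6148.

Step 4 — unit eigenvector for λ_1: solve (Sigma - λ_1 I)v = 0. First row:
  (19 - 19.3852)·v_x + (2)·v_y = 0, i.e. (-0.3852)·v_x + (2)·v_y = 0,
  so v ∝ (b, λ_1 - a) = (2, 0.3852) = u.
  ||u|| = √((2)² + (0.3852)²) = √(4.1484) ≈ 2.0368,
  v_1 = u/||u|| ≈ (0.982, 0.1891) (||v_1|| = 1).

λ_1 = 19.3852,  λ_2 = 8.6148;  v_1 ≈ (0.982, 0.1891)


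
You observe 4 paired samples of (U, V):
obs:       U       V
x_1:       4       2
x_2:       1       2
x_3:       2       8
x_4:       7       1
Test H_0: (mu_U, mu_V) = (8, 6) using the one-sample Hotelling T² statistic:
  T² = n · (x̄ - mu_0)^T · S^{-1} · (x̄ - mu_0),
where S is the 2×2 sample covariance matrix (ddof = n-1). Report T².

Step 1 — sample mean vector:
  mean(U) = (4 + 1 + 2 + 7) / 4 = 14/4 = 3.5
  mean(V) = (2 + 2 + 8 + 1) / 4 = 13/4 = 3.25
  x̄ = (3.5, 3.25),  deviation x̄ - mu_0 = (3.5, 3.25) - (8, 6) = (-4.5, -2.75).

Step 2 — sample covariance matrix, S[i,j] = (1/(n-1)) · Σ_k (x_{k,i} - mean_i) · (x_{k,j} - mean_j), divisor n-1 = 3:
  S[U,U] = ((0.5)·(0.5) + (-2.5)·(-2.5) + (-1.5)·(-1.5) + (3.5)·(3.5)) / 3 = 21/3 = 7
  S[U,V] = ((0.5)·(-1.25) + (-2.5)·(-1.25) + (-1.5)·(4.75) + (3.5)·(-2.25)) / 3 = -12.5/3 = -4.1667
  S[V,V] = ((-1.25)·(-1.25) + (-1.25)·(-1.25) + (4.75)·(4.75) + (-2.25)·(-2.25)) / 3 = 30.75/3 = 10.25
  S = [[7, -4.1667],
 [-4.1667, 10.25]].

Step 3 — invert S. det(S) = 7·10.25 - (-4.1667)² = 54.3889.
  S^{-1} = (1/det) · [[d, -b], [-b, a]] = [[0.1885, 0.0766],
 [0.0766, 0.1287]].

Step 4 — quadratic form (x̄ - mu_0)^T · S^{-1} · (x̄ - mu_0):
  S^{-1} · (x̄ - mu_0) = (-1.0587, -0.6987),
  (x̄ - mu_0)^T · [...] = (-4.5)·(-1.0587) + (-2.75)·(-0.6987) = 6.6856.

Step 5 — scale by n: T² = 4 · 6.6856 = 26.7426.

T² ≈ 26.7426


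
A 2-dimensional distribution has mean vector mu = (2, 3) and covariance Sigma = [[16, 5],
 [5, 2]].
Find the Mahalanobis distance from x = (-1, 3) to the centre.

Step 1 — centre the observation: (x - mu) = (-3, 0).

Step 2 — invert Sigma. det(Sigma) = 16·2 - (5)² = 7.
  Sigma^{-1} = (1/det) · [[d, -b], [-b, a]] = [[0.2857, -0.7143],
 [-0.7143, 2.2857]].

Step 3 — form the quadratic (x - mu)^T · Sigma^{-1} · (x - mu):
  Sigma^{-1} · (x - mu) = (-0.8571, 2.1429).
  (x - mu)^T · [Sigma^{-1} · (x - mu)] = (-3)·(-0.8571) + (0)·(2.1429) = 2.5714.

Step 4 — take square root: d = √(2.5714) ≈ 1.6036.

d(x, mu) = √(2.5714) ≈ 1.6036


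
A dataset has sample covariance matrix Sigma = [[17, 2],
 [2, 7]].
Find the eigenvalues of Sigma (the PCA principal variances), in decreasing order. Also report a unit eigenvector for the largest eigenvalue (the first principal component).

Step 1 — characteristic polynomial of 2×2 Sigma:
  det(Sigma - λI) = λ² - trace · λ + det = 0.
  trace = 17 + 7 = 24, det = 17·7 - (2)² = 115.
Step 2 — discriminant:
  Δ = trace² - 4·det = 576 - 460 = 116.
Step 3 — eigenvalues:
  λ = (trace ± √Δ)/2 = (24 ± 10.7703)/2,
  λ_1 = 17.3852,  λ_2 = 6.6148.

Step 4 — unit eigenvector for λ_1: solve (Sigma - λ_1 I)v = 0. First row:
  (17 - 17.3852)·v_x + (2)·v_y = 0, i.e. (-0.3852)·v_x + (2)·v_y = 0,
  so v ∝ (b, λ_1 - a) = (2, 0.3852) = u.
  ||u|| = √((2)² + (0.3852)²) = √(4.1484) ≈ 2.0368,
  v_1 = u/||u|| ≈ (0.982, 0.1891) (||v_1|| = 1).

λ_1 = 17.3852,  λ_2 = 6.6148;  v_1 ≈ (0.982, 0.1891)


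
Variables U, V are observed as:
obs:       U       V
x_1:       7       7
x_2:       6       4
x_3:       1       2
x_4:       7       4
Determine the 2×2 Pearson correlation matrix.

Step 1 — column means:
  mean(U) = (7 + 6 + 1 + 7) / 4 = 21/4 = 5.25
  mean(V) = (7 + 4 + 2 + 4) / 4 = 17/4 = 4.25

Step 2 — sample variances and covariances s[i,j] = (1/(n-1)) · Σ_k (x_{k,i} - mean_i) · (x_{k,j} - mean_j), with n-1 = 3:
  s[U,U] = ((1.75)·(1.75) + (0.75)·(0.75) + (-4.25)·(-4.25) + (1.75)·(1.75)) / 3 = 24.75/3 = 8.25
  s[U,V] = ((1.75)·(2.75) + (0.75)·(-0.25) + (-4.25)·(-2.25) + (1.75)·(-0.25)) / 3 = 13.75/3 = 4.5833
  s[V,V] = ((2.75)·(2.75) + (-0.25)·(-0.25) + (-2.25)·(-2.25) + (-0.25)·(-0.25)) / 3 = 12.75/3 = 4.25
  Sample standard deviations s_i = √(s[i,i]):
  s(U) = √(8.25) = 2.8723
  s(V) = √(4.25) = 2.0616

Step 3 — r_{ij} = s_{ij} / (s_i · s_j):
  r[U,U] = 1 (diagonal).
  r[U,V] = 4.5833 / (2.8723 · 2.0616) = 4.5833 / 5.9214 = 0.774
  r[V,V] = 1 (diagonal).

R is symmetric with unit diagonal. Assembling:

R = [[1, 0.774],
 [0.774, 1]]


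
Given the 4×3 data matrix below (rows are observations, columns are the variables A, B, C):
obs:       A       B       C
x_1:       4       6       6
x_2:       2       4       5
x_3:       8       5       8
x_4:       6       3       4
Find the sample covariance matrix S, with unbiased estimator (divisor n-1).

Step 1 — column means:
  mean(A) = (4 + 2 + 8 + 6) / 4 = 20/4 = 5
  mean(B) = (6 + 4 + 5 + 3) / 4 = 18/4 = 4.5
  mean(C) = (6 + 5 + 8 + 4) / 4 = 23/4 = 5.75

Step 2 — sample covariance S[i,j] = (1/(n-1)) · Σ_k (x_{k,i} - mean_i) · (x_{k,j} - mean_j), with n-1 = 3.
  S[A,A] = ((-1)·(-1) + (-3)·(-3) + (3)·(3) + (1)·(1)) / 3 = 20/3 = 6.6667
  S[A,B] = ((-1)·(1.5) + (-3)·(-0.5) + (3)·(0.5) + (1)·(-1.5)) / 3 = 0/3 = 0
  S[A,C] = ((-1)·(0.25) + (-3)·(-0.75) + (3)·(2.25) + (1)·(-1.75)) / 3 = 7/3 = 2.3333
  S[B,B] = ((1.5)·(1.5) + (-0.5)·(-0.5) + (0.5)·(0.5) + (-1.5)·(-1.5)) / 3 = 5/3 = 1.6667
  S[B,C] = ((1.5)·(0.25) + (-0.5)·(-0.75) + (0.5)·(2.25) + (-1.5)·(-1.75)) / 3 = 4.5/3 = 1.5
  S[C,C] = ((0.25)·(0.25) + (-0.75)·(-0.75) + (2.25)·(2.25) + (-1.75)·(-1.75)) / 3 = 8.75/3 = 2.9167

S is symmetric (S[j,i] = S[i,j]). Assembling:

S = [[6.6667, 0, 2.3333],
 [0, 1.6667, 1.5],
 [2.3333, 1.5, 2.9167]]


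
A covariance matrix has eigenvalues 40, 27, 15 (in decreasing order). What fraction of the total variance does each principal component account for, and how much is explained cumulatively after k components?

Step 1 — total variance = trace(Sigma) = Σ λ_i = 40 + 27 + 15 = 82.

Step 2 — fraction explained by component i = λ_i / Σ λ:
  PC1: 40/82 = 0.4878
  PC2: 27/82 = 0.3293
  PC3: 15/82 = 0.1829

Step 3 — cumulative fraction after k components = (λ_1 + ... + λ_k) / Σ λ:
  k = 1: 40/82 = 0.4878
  k = 2: (40 + 27)/82 = 67/82 = 0.8171
  k = 3: (40 + 27 + 15)/82 = 82/82 = 1

Summary (fraction, with percent):

explained: PC1 0.4878 (48.78%), PC2 0.3293 (32.93%), PC3 0.1829 (18.29%);  cumulative: 0.4878, 0.8171, 1


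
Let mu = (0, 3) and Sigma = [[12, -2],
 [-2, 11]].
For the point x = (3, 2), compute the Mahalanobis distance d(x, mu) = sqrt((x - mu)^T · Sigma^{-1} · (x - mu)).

Step 1 — centre the observation: (x - mu) = (3, -1).

Step 2 — invert Sigma. det(Sigma) = 12·11 - (-2)² = 128.
  Sigma^{-1} = (1/det) · [[d, -b], [-b, a]] = [[0.0859, 0.0156],
 [0.0156, 0.0938]].

Step 3 — form the quadratic (x - mu)^T · Sigma^{-1} · (x - mu):
  Sigma^{-1} · (x - mu) = (0.2422, -0.0469).
  (x - mu)^T · [Sigma^{-1} · (x - mu)] = (3)·(0.2422) + (-1)·(-0.0469) = 0.7734.

Step 4 — take square root: d = √(0.7734) ≈ 0.8795.

d(x, mu) = √(0.7734) ≈ 0.8795


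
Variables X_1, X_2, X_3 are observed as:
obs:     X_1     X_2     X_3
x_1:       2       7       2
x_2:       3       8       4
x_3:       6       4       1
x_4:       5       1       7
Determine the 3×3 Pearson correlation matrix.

Step 1 — column means:
  mean(X_1) = (2 + 3 + 6 + 5) / 4 = 16/4 = 4
  mean(X_2) = (7 + 8 + 4 + 1) / 4 = 20/4 = 5
  mean(X_3) = (2 + 4 + 1 + 7) / 4 = 14/4 = 3.5

Step 2 — sample variances and covariances s[i,j] = (1/(n-1)) · Σ_k (x_{k,i} - mean_i) · (x_{k,j} - mean_j), with n-1 = 3:
  s[X_1,X_1] = ((-2)·(-2) + (-1)·(-1) + (2)·(2) + (1)·(1)) / 3 = 10/3 = 3.3333
  s[X_1,X_2] = ((-2)·(2) + (-1)·(3) + (2)·(-1) + (1)·(-4)) / 3 = -13/3 = -4.3333
  s[X_1,X_3] = ((-2)·(-1.5) + (-1)·(0.5) + (2)·(-2.5) + (1)·(3.5)) / 3 = 1/3 = 0.3333
  s[X_2,X_2] = ((2)·(2) + (3)·(3) + (-1)·(-1) + (-4)·(-4)) / 3 = 30/3 = 10
  s[X_2,X_3] = ((2)·(-1.5) + (3)·(0.5) + (-1)·(-2.5) + (-4)·(3.5)) / 3 = -13/3 = -4.3333
  s[X_3,X_3] = ((-1.5)·(-1.5) + (0.5)·(0.5) + (-2.5)·(-2.5) + (3.5)·(3.5)) / 3 = 21/3 = 7
  Sample standard deviations s_i = √(s[i,i]):
  s(X_1) = √(3.3333) = 1.8257
  s(X_2) = √(10) = 3.1623
  s(X_3) = √(7) = 2.6458

Step 3 — r_{ij} = s_{ij} / (s_i · s_j):
  r[X_1,X_1] = 1 (diagonal).
  r[X_1,X_2] = -4.3333 / (1.8257 · 3.1623) = -4.3333 / 5.7735 = -0.7506
  r[X_1,X_3] = 0.3333 / (1.8257 · 2.6458) = 0.3333 / 4.8305 = 0.069
  r[X_2,X_2] = 1 (diagonal).
  r[X_2,X_3] = -4.3333 / (3.1623 · 2.6458) = -4.3333 / 8.3666 = -0.5179
  r[X_3,X_3] = 1 (diagonal).

R is symmetric with unit diagonal. Assembling:

R = [[1, -0.7506, 0.069],
 [-0.7506, 1, -0.5179],
 [0.069, -0.5179, 1]]


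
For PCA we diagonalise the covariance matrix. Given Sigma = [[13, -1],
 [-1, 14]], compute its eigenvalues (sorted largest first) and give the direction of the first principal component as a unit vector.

Step 1 — characteristic polynomial of 2×2 Sigma:
  det(Sigma - λI) = λ² - trace · λ + det = 0.
  trace = 13 + 14 = 27, det = 13·14 - (-1)² = 181.
Step 2 — discriminant:
  Δ = trace² - 4·det = 729 - 724 = 5.
Step 3 — eigenvalues:
  λ = (trace ± √Δ)/2 = (27 ± 2.2361)/2,
  λ_1 = 14.618,  λ_2 = 12.382.

Step 4 — unit eigenvector for λ_1: solve (Sigma - λ_1 I)v = 0. First row:
  (13 - 14.618)·v_x + (-1)·v_y = 0, i.e. (-1.618)·v_x + (-1)·v_y = 0,
  so v ∝ (b, λ_1 - a) = (-1, 1.618); multiply by -1 so the first entry is positive: u = (1, -1.618).
  ||u|| = √((1)² + (-1.618)²) = √(3.618) ≈ 1.9021,
  v_1 = u/||u|| ≈ (0.5257, -0.8507) (||v_1|| = 1).

λ_1 = 14.618,  λ_2 = 12.382;  v_1 ≈ (0.5257, -0.8507)


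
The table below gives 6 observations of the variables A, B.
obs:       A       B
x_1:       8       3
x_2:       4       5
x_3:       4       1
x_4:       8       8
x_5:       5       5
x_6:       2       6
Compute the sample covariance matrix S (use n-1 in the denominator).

Step 1 — column means:
  mean(A) = (8 + 4 + 4 + 8 + 5 + 2) / 6 = 31/6 = 5.1667
  mean(B) = (3 + 5 + 1 + 8 + 5 + 6) / 6 = 28/6 = 4.6667

Step 2 — sample covariance S[i,j] = (1/(n-1)) · Σ_k (x_{k,i} - mean_i) · (x_{k,j} - mean_j), with n-1 = 5.
  S[A,A] = ((2.8333)·(2.8333) + (-1.1667)·(-1.1667) + (-1.1667)·(-1.1667) + (2.8333)·(2.8333) + (-0.1667)·(-0.1667) + (-3.1667)·(-3.1667)) / 5 = 28.8333/5 = 5.7667
  S[A,B] = ((2.8333)·(-1.6667) + (-1.1667)·(0.3333) + (-1.1667)·(-3.6667) + (2.8333)·(3.3333) + (-0.1667)·(0.3333) + (-3.1667)·(1.3333)) / 5 = 4.3333/5 = 0.8667
  S[B,B] = ((-1.6667)·(-1.6667) + (0.3333)·(0.3333) + (-3.6667)·(-3.6667) + (3.3333)·(3.3333) + (0.3333)·(0.3333) + (1.3333)·(1.3333)) / 5 = 29.3333/5 = 5.8667

S is symmetric (S[j,i] = S[i,j]). Assembling:

S = [[5.7667, 0.8667],
 [0.8667, 5.8667]]


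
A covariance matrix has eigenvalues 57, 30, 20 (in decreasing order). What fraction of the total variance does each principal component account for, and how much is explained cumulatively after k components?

Step 1 — total variance = trace(Sigma) = Σ λ_i = 57 + 30 + 20 = 107.

Step 2 — fraction explained by component i = λ_i / Σ λ:
  PC1: 57/107 = 0.5327
  PC2: 30/107 = 0.2804
  PC3: 20/107 = 0.1869

Step 3 — cumulative fraction after k components = (λ_1 + ... + λ_k) / Σ λ:
  k = 1: 57/107 = 0.5327
  k = 2: (57 + 30)/107 = 87/107 = 0.8131
  k = 3: (57 + 30 + 20)/107 = 107/107 = 1

Summary (fraction, with percent):

explained: PC1 0.5327 (53.27%), PC2 0.2804 (28.04%), PC3 0.1869 (18.69%);  cumulative: 0.5327, 0.8131, 1


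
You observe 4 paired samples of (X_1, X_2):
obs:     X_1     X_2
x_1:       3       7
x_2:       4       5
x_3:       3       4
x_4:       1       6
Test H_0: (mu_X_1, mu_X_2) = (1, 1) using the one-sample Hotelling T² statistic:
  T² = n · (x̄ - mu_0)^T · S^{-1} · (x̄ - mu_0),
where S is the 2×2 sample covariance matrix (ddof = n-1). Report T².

Step 1 — sample mean vector:
  mean(X_1) = (3 + 4 + 3 + 1) / 4 = 11/4 = 2.75
  mean(X_2) = (7 + 5 + 4 + 6) / 4 = 22/4 = 5.5
  x̄ = (2.75, 5.5),  deviation x̄ - mu_0 = (2.75, 5.5) - (1, 1) = (1.75, 4.5).

Step 2 — sample covariance matrix, S[i,j] = (1/(n-1)) · Σ_k (x_{k,i} - mean_i) · (x_{k,j} - mean_j), divisor n-1 = 3:
  S[X_1,X_1] = ((0.25)·(0.25) + (1.25)·(1.25) + (0.25)·(0.25) + (-1.75)·(-1.75)) / 3 = 4.75/3 = 1.5833
  S[X_1,X_2] = ((0.25)·(1.5) + (1.25)·(-0.5) + (0.25)·(-1.5) + (-1.75)·(0.5)) / 3 = -1.5/3 = -0.5
  S[X_2,X_2] = ((1.5)·(1.5) + (-0.5)·(-0.5) + (-1.5)·(-1.5) + (0.5)·(0.5)) / 3 = 5/3 = 1.6667
  S = [[1.5833, -0.5],
 [-0.5, 1.6667]].

Step 3 — invert S. det(S) = 1.5833·1.6667 - (-0.5)² = 2.3889.
  S^{-1} = (1/det) · [[d, -b], [-b, a]] = [[0.6977, 0.2093],
 [0.2093, 0.6628]].

Step 4 — quadratic form (x̄ - mu_0)^T · S^{-1} · (x̄ - mu_0):
  S^{-1} · (x̄ - mu_0) = (2.1628, 3.3488),
  (x̄ - mu_0)^T · [...] = (1.75)·(2.1628) + (4.5)·(3.3488) = 18.8547.

Step 5 — scale by n: T² = 4 · 18.8547 = 75.4186.

T² ≈ 75.4186


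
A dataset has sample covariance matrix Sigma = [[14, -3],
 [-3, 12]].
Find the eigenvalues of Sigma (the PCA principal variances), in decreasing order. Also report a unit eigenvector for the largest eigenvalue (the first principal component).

Step 1 — characteristic polynomial of 2×2 Sigma:
  det(Sigma - λI) = λ² - trace · λ + det = 0.
  trace = 14 + 12 = 26, det = 14·12 - (-3)² = 159.
Step 2 — discriminant:
  Δ = trace² - 4·det = 676 - 636 = 40.
Step 3 — eigenvalues:
  λ = (trace ± √Δ)/2 = (26 ± 6.3246)/2,
  λ_1 = 16.1623,  λ_2 = 9.8377.

Step 4 — unit eigenvector for λ_1: solve (Sigma - λ_1 I)v = 0. First row:
  (14 - 16.1623)·v_x + (-3)·v_y = 0, i.e. (-2.1623)·v_x + (-3)·v_y = 0,
  so v ∝ (b, λ_1 - a) = (-3, 2.1623); multiply by -1 so the first entry is positive: u = (3, -2.1623).
  ||u|| = √((3)² + (-2.1623)²) = √(13.6754) ≈ 3.698,
  v_1 = u/||u|| ≈ (0.8112, -0.5847) (||v_1|| = 1).

λ_1 = 16.1623,  λ_2 = 9.8377;  v_1 ≈ (0.8112, -0.5847)


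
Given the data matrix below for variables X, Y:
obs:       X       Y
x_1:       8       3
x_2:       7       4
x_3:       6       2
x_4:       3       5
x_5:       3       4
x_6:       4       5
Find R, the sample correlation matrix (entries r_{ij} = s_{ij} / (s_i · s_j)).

Step 1 — column means:
  mean(X) = (8 + 7 + 6 + 3 + 3 + 4) / 6 = 31/6 = 5.1667
  mean(Y) = (3 + 4 + 2 + 5 + 4 + 5) / 6 = 23/6 = 3.8333

Step 2 — sample variances and covariances s[i,j] = (1/(n-1)) · Σ_k (x_{k,i} - mean_i) · (x_{k,j} - mean_j), with n-1 = 5:
  s[X,X] = ((2.8333)·(2.8333) + (1.8333)·(1.8333) + (0.8333)·(0.8333) + (-2.1667)·(-2.1667) + (-2.1667)·(-2.1667) + (-1.1667)·(-1.1667)) / 5 = 22.8333/5 = 4.5667
  s[X,Y] = ((2.8333)·(-0.8333) + (1.8333)·(0.1667) + (0.8333)·(-1.8333) + (-2.1667)·(1.1667) + (-2.1667)·(0.1667) + (-1.1667)·(1.1667)) / 5 = -7.8333/5 = -1.5667
  s[Y,Y] = ((-0.8333)·(-0.8333) + (0.1667)·(0.1667) + (-1.8333)·(-1.8333) + (1.1667)·(1.1667) + (0.1667)·(0.1667) + (1.1667)·(1.1667)) / 5 = 6.8333/5 = 1.3667
  Sample standard deviations s_i = √(s[i,i]):
  s(X) = √(4.5667) = 2.137
  s(Y) = √(1.3667) = 1.169

Step 3 — r_{ij} = s_{ij} / (s_i · s_j):
  r[X,X] = 1 (diagonal).
  r[X,Y] = -1.5667 / (2.137 · 1.169) = -1.5667 / 2.4982 = -0.6271
  r[Y,Y] = 1 (diagonal).

R is symmetric with unit diagonal. Assembling:

R = [[1, -0.6271],
 [-0.6271, 1]]


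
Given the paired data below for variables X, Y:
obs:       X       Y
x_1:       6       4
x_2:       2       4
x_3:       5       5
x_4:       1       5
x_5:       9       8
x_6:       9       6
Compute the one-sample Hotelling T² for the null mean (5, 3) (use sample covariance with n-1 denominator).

Step 1 — sample mean vector:
  mean(X) = (6 + 2 + 5 + 1 + 9 + 9) / 6 = 32/6 = 5.3333
  mean(Y) = (4 + 4 + 5 + 5 + 8 + 6) / 6 = 32/6 = 5.3333
  x̄ = (5.3333, 5.3333),  deviation x̄ - mu_0 = (5.3333, 5.3333) - (5, 3) = (0.3333, 2.3333).

Step 2 — sample covariance matrix, S[i,j] = (1/(n-1)) · Σ_k (x_{k,i} - mean_i) · (x_{k,j} - mean_j), divisor n-1 = 5:
  S[X,X] = ((0.6667)·(0.6667) + (-3.3333)·(-3.3333) + (-0.3333)·(-0.3333) + (-4.3333)·(-4.3333) + (3.6667)·(3.6667) + (3.6667)·(3.6667)) / 5 = 57.3333/5 = 11.4667
  S[X,Y] = ((0.6667)·(-1.3333) + (-3.3333)·(-1.3333) + (-0.3333)·(-0.3333) + (-4.3333)·(-0.3333) + (3.6667)·(2.6667) + (3.6667)·(0.6667)) / 5 = 17.3333/5 = 3.4667
  S[Y,Y] = ((-1.3333)·(-1.3333) + (-1.3333)·(-1.3333) + (-0.3333)·(-0.3333) + (-0.3333)·(-0.3333) + (2.6667)·(2.6667) + (0.6667)·(0.6667)) / 5 = 11.3333/5 = 2.2667
  S = [[11.4667, 3.4667],
 [3.4667, 2.2667]].

Step 3 — invert S. det(S) = 11.4667·2.2667 - (3.4667)² = 13.9733.
  S^{-1} = (1/det) · [[d, -b], [-b, a]] = [[0.1622, -0.2481],
 [-0.2481, 0.8206]].

Step 4 — quadratic form (x̄ - mu_0)^T · S^{-1} · (x̄ - mu_0):
  S^{-1} · (x̄ - mu_0) = (-0.5248, 1.8321),
  (x̄ - mu_0)^T · [...] = (0.3333)·(-0.5248) + (2.3333)·(1.8321) = 4.0999.

Step 5 — scale by n: T² = 6 · 4.0999 = 24.5992.

T² ≈ 24.5992


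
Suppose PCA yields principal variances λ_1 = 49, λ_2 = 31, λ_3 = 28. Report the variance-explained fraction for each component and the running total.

Step 1 — total variance = trace(Sigma) = Σ λ_i = 49 + 31 + 28 = 108.

Step 2 — fraction explained by component i = λ_i / Σ λ:
  PC1: 49/108 = 0.4537
  PC2: 31/108 = 0.287
  PC3: 28/108 = 0.2593

Step 3 — cumulative fraction after k components = (λ_1 + ... + λ_k) / Σ λ:
  k = 1: 49/108 = 0.4537
  k = 2: (49 + 31)/108 = 80/108 = 0.7407
  k = 3: (49 + 31 + 28)/108 = 108/108 = 1

Summary (fraction, with percent):

explained: PC1 0.4537 (45.37%), PC2 0.287 (28.7%), PC3 0.2593 (25.93%);  cumulative: 0.4537, 0.7407, 1


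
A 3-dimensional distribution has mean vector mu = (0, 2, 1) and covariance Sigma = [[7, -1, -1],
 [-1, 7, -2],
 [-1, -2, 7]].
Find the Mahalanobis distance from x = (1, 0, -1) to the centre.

Step 1 — centre the observation: (x - mu) = (1, -2, -2).

Step 2 — invert Sigma (cofactor / det for 3×3, or solve directly):
  Sigma^{-1} = [[0.1515, 0.0303, 0.0303],
 [0.0303, 0.1616, 0.0505],
 [0.0303, 0.0505, 0.1616]].

Step 3 — form the quadratic (x - mu)^T · Sigma^{-1} · (x - mu):
  Sigma^{-1} · (x - mu) = (0.0303, -0.3939, -0.3939).
  (x - mu)^T · [Sigma^{-1} · (x - mu)] = (1)·(0.0303) + (-2)·(-0.3939) + (-2)·(-0.3939) = 1.6061.

Step 4 — take square root: d = √(1.6061) ≈ 1.2673.

d(x, mu) = √(1.6061) ≈ 1.2673


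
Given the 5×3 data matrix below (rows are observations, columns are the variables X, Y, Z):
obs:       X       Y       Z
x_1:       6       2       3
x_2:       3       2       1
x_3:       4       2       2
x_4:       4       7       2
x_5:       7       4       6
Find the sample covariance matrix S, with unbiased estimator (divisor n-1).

Step 1 — column means:
  mean(X) = (6 + 3 + 4 + 4 + 7) / 5 = 24/5 = 4.8
  mean(Y) = (2 + 2 + 2 + 7 + 4) / 5 = 17/5 = 3.4
  mean(Z) = (3 + 1 + 2 + 2 + 6) / 5 = 14/5 = 2.8

Step 2 — sample covariance S[i,j] = (1/(n-1)) · Σ_k (x_{k,i} - mean_i) · (x_{k,j} - mean_j), with n-1 = 4.
  S[X,X] = ((1.2)·(1.2) + (-1.8)·(-1.8) + (-0.8)·(-0.8) + (-0.8)·(-0.8) + (2.2)·(2.2)) / 4 = 10.8/4 = 2.7
  S[X,Y] = ((1.2)·(-1.4) + (-1.8)·(-1.4) + (-0.8)·(-1.4) + (-0.8)·(3.6) + (2.2)·(0.6)) / 4 = 0.4/4 = 0.1
  S[X,Z] = ((1.2)·(0.2) + (-1.8)·(-1.8) + (-0.8)·(-0.8) + (-0.8)·(-0.8) + (2.2)·(3.2)) / 4 = 11.8/4 = 2.95
  S[Y,Y] = ((-1.4)·(-1.4) + (-1.4)·(-1.4) + (-1.4)·(-1.4) + (3.6)·(3.6) + (0.6)·(0.6)) / 4 = 19.2/4 = 4.8
  S[Y,Z] = ((-1.4)·(0.2) + (-1.4)·(-1.8) + (-1.4)·(-0.8) + (3.6)·(-0.8) + (0.6)·(3.2)) / 4 = 2.4/4 = 0.6
  S[Z,Z] = ((0.2)·(0.2) + (-1.8)·(-1.8) + (-0.8)·(-0.8) + (-0.8)·(-0.8) + (3.2)·(3.2)) / 4 = 14.8/4 = 3.7

S is symmetric (S[j,i] = S[i,j]). Assembling:

S = [[2.7, 0.1, 2.95],
 [0.1, 4.8, 0.6],
 [2.95, 0.6, 3.7]]


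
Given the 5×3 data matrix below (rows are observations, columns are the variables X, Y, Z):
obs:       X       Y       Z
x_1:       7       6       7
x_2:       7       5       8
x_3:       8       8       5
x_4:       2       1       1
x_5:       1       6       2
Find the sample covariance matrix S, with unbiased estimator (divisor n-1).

Step 1 — column means:
  mean(X) = (7 + 7 + 8 + 2 + 1) / 5 = 25/5 = 5
  mean(Y) = (6 + 5 + 8 + 1 + 6) / 5 = 26/5 = 5.2
  mean(Z) = (7 + 8 + 5 + 1 + 2) / 5 = 23/5 = 4.6

Step 2 — sample covariance S[i,j] = (1/(n-1)) · Σ_k (x_{k,i} - mean_i) · (x_{k,j} - mean_j), with n-1 = 4.
  S[X,X] = ((2)·(2) + (2)·(2) + (3)·(3) + (-3)·(-3) + (-4)·(-4)) / 4 = 42/4 = 10.5
  S[X,Y] = ((2)·(0.8) + (2)·(-0.2) + (3)·(2.8) + (-3)·(-4.2) + (-4)·(0.8)) / 4 = 19/4 = 4.75
  S[X,Z] = ((2)·(2.4) + (2)·(3.4) + (3)·(0.4) + (-3)·(-3.6) + (-4)·(-2.6)) / 4 = 34/4 = 8.5
  S[Y,Y] = ((0.8)·(0.8) + (-0.2)·(-0.2) + (2.8)·(2.8) + (-4.2)·(-4.2) + (0.8)·(0.8)) / 4 = 26.8/4 = 6.7
  S[Y,Z] = ((0.8)·(2.4) + (-0.2)·(3.4) + (2.8)·(0.4) + (-4.2)·(-3.6) + (0.8)·(-2.6)) / 4 = 15.4/4 = 3.85
  S[Z,Z] = ((2.4)·(2.4) + (3.4)·(3.4) + (0.4)·(0.4) + (-3.6)·(-3.6) + (-2.6)·(-2.6)) / 4 = 37.2/4 = 9.3

S is symmetric (S[j,i] = S[i,j]). Assembling:

S = [[10.5, 4.75, 8.5],
 [4.75, 6.7, 3.85],
 [8.5, 3.85, 9.3]]


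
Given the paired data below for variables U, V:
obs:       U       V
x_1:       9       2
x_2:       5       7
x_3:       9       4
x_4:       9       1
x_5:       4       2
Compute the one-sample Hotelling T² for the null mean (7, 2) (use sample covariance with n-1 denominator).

Step 1 — sample mean vector:
  mean(U) = (9 + 5 + 9 + 9 + 4) / 5 = 36/5 = 7.2
  mean(V) = (2 + 7 + 4 + 1 + 2) / 5 = 16/5 = 3.2
  x̄ = (7.2, 3.2),  deviation x̄ - mu_0 = (7.2, 3.2) - (7, 2) = (0.2, 1.2).

Step 2 — sample covariance matrix, S[i,j] = (1/(n-1)) · Σ_k (x_{k,i} - mean_i) · (x_{k,j} - mean_j), divisor n-1 = 4:
  S[U,U] = ((1.8)·(1.8) + (-2.2)·(-2.2) + (1.8)·(1.8) + (1.8)·(1.8) + (-3.2)·(-3.2)) / 4 = 24.8/4 = 6.2
  S[U,V] = ((1.8)·(-1.2) + (-2.2)·(3.8) + (1.8)·(0.8) + (1.8)·(-2.2) + (-3.2)·(-1.2)) / 4 = -9.2/4 = -2.3
  S[V,V] = ((-1.2)·(-1.2) + (3.8)·(3.8) + (0.8)·(0.8) + (-2.2)·(-2.2) + (-1.2)·(-1.2)) / 4 = 22.8/4 = 5.7
  S = [[6.2, -2.3],
 [-2.3, 5.7]].

Step 3 — invert S. det(S) = 6.2·5.7 - (-2.3)² = 30.05.
  S^{-1} = (1/det) · [[d, -b], [-b, a]] = [[0.1897, 0.0765],
 [0.0765, 0.2063]].

Step 4 — quadratic form (x̄ - mu_0)^T · S^{-1} · (x̄ - mu_0):
  S^{-1} · (x̄ - mu_0) = (0.1298, 0.2629),
  (x̄ - mu_0)^T · [...] = (0.2)·(0.1298) + (1.2)·(0.2629) = 0.3414.

Step 5 — scale by n: T² = 5 · 0.3414 = 1.7072.

T² ≈ 1.7072


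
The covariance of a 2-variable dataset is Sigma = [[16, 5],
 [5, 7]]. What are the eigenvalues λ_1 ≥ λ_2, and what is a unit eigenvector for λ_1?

Step 1 — characteristic polynomial of 2×2 Sigma:
  det(Sigma - λI) = λ² - trace · λ + det = 0.
  trace = 16 + 7 = 23, det = 16·7 - (5)² = 87.
Step 2 — discriminant:
  Δ = trace² - 4·det = 529 - 348 = 181.
Step 3 — eigenvalues:
  λ = (trace ± √Δ)/2 = (23 ± 13.4536)/2,
  λ_1 = 18.2268,  λ_2 = 4.7732.

Step 4 — unit eigenvector for λ_1: solve (Sigma - λ_1 I)v = 0. First row:
  (16 - 18.2268)·v_x + (5)·v_y = 0, i.e. (-2.2268)·v_x + (5)·v_y = 0,
  so v ∝ (b, λ_1 - a) = (5, 2.2268) = u.
  ||u|| = √((5)² + (2.2268)²) = √(29.9587) ≈ 5.4735,
  v_1 = u/||u|| ≈ (0.9135, 0.4068) (||v_1|| = 1).

λ_1 = 18.2268,  λ_2 = 4.7732;  v_1 ≈ (0.9135, 0.4068)


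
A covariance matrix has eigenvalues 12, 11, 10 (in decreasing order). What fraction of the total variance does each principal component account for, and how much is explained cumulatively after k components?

Step 1 — total variance = trace(Sigma) = Σ λ_i = 12 + 11 + 10 = 33.

Step 2 — fraction explained by component i = λ_i / Σ λ:
  PC1: 12/33 = 0.3636
  PC2: 11/33 = 0.3333
  PC3: 10/33 = 0.303

Step 3 — cumulative fraction after k components = (λ_1 + ... + λ_k) / Σ λ:
  k = 1: 12/33 = 0.3636
  k = 2: (12 + 11)/33 = 23/33 = 0.697
  k = 3: (12 + 11 + 10)/33 = 33/33 = 1

Summary (fraction, with percent):

explained: PC1 0.3636 (36.36%), PC2 0.3333 (33.33%), PC3 0.303 (30.3%);  cumulative: 0.3636, 0.697, 1


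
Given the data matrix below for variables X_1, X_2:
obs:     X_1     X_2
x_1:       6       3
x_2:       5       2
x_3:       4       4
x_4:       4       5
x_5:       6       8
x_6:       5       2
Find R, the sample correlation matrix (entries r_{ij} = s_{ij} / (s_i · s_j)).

Step 1 — column means:
  mean(X_1) = (6 + 5 + 4 + 4 + 6 + 5) / 6 = 30/6 = 5
  mean(X_2) = (3 + 2 + 4 + 5 + 8 + 2) / 6 = 24/6 = 4

Step 2 — sample variances and covariances s[i,j] = (1/(n-1)) · Σ_k (x_{k,i} - mean_i) · (x_{k,j} - mean_j), with n-1 = 5:
  s[X_1,X_1] = ((1)·(1) + (0)·(0) + (-1)·(-1) + (-1)·(-1) + (1)·(1) + (0)·(0)) / 5 = 4/5 = 0.8
  s[X_1,X_2] = ((1)·(-1) + (0)·(-2) + (-1)·(0) + (-1)·(1) + (1)·(4) + (0)·(-2)) / 5 = 2/5 = 0.4
  s[X_2,X_2] = ((-1)·(-1) + (-2)·(-2) + (0)·(0) + (1)·(1) + (4)·(4) + (-2)·(-2)) / 5 = 26/5 = 5.2
  Sample standard deviations s_i = √(s[i,i]):
  s(X_1) = √(0.8) = 0.8944
  s(X_2) = √(5.2) = 2.2804

Step 3 — r_{ij} = s_{ij} / (s_i · s_j):
  r[X_1,X_1] = 1 (diagonal).
  r[X_1,X_2] = 0.4 / (0.8944 · 2.2804) = 0.4 / 2.0396 = 0.1961
  r[X_2,X_2] = 1 (diagonal).

R is symmetric with unit diagonal. Assembling:

R = [[1, 0.1961],
 [0.1961, 1]]


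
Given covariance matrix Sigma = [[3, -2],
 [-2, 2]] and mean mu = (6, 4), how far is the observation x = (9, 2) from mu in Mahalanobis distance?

Step 1 — centre the observation: (x - mu) = (3, -2).

Step 2 — invert Sigma. det(Sigma) = 3·2 - (-2)² = 2.
  Sigma^{-1} = (1/det) · [[d, -b], [-b, a]] = [[1, 1],
 [1, 1.5]].

Step 3 — form the quadratic (x - mu)^T · Sigma^{-1} · (x - mu):
  Sigma^{-1} · (x - mu) = (1, 0).
  (x - mu)^T · [Sigma^{-1} · (x - mu)] = (3)·(1) + (-2)·(0) = 3.

Step 4 — take square root: d = √(3) ≈ 1.7321.

d(x, mu) = √(3) ≈ 1.7321


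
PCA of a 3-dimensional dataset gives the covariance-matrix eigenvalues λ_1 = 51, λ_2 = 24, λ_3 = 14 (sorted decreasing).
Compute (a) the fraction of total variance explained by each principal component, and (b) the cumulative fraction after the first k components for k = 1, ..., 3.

Step 1 — total variance = trace(Sigma) = Σ λ_i = 51 + 24 + 14 = 89.

Step 2 — fraction explained by component i = λ_i / Σ λ:
  PC1: 51/89 = 0.573
  PC2: 24/89 = 0.2697
  PC3: 14/89 = 0.1573

Step 3 — cumulative fraction after k components = (λ_1 + ... + λ_k) / Σ λ:
  k = 1: 51/89 = 0.573
  k = 2: (51 + 24)/89 = 75/89 = 0.8427
  k = 3: (51 + 24 + 14)/89 = 89/89 = 1

Summary (fraction, with percent):

explained: PC1 0.573 (57.3%), PC2 0.2697 (26.97%), PC3 0.1573 (15.73%);  cumulative: 0.573, 0.8427, 1


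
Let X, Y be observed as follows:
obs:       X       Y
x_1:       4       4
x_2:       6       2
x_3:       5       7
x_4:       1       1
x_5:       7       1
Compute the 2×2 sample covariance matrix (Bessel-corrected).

Step 1 — column means:
  mean(X) = (4 + 6 + 5 + 1 + 7) / 5 = 23/5 = 4.6
  mean(Y) = (4 + 2 + 7 + 1 + 1) / 5 = 15/5 = 3

Step 2 — sample covariance S[i,j] = (1/(n-1)) · Σ_k (x_{k,i} - mean_i) · (x_{k,j} - mean_j), with n-1 = 4.
  S[X,X] = ((-0.6)·(-0.6) + (1.4)·(1.4) + (0.4)·(0.4) + (-3.6)·(-3.6) + (2.4)·(2.4)) / 4 = 21.2/4 = 5.3
  S[X,Y] = ((-0.6)·(1) + (1.4)·(-1) + (0.4)·(4) + (-3.6)·(-2) + (2.4)·(-2)) / 4 = 2/4 = 0.5
  S[Y,Y] = ((1)·(1) + (-1)·(-1) + (4)·(4) + (-2)·(-2) + (-2)·(-2)) / 4 = 26/4 = 6.5

S is symmetric (S[j,i] = S[i,j]). Assembling:

S = [[5.3, 0.5],
 [0.5, 6.5]]
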